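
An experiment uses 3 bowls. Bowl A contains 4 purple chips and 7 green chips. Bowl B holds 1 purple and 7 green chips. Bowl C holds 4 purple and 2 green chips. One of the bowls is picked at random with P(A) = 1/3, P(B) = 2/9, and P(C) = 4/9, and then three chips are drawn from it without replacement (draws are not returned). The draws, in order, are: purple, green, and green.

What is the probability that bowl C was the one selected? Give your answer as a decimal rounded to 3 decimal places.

0.260

For each hypothesis, P(data | H) works out to: P(data | bowl A) = (4/11)(7/10)(6/9) = 0.1697; P(data | bowl B) = (1/8)(7/7)(6/6) = 0.125; P(data | bowl C) = (4/6)(2/5)(1/4) = 0.066667.
Multiplying each by its prior: 1/3 · 0.1697 = 0.056566, 2/9 · 0.125 = 0.027778, 4/9 · 0.066667 = 0.02963; summing to 0.11397.
By Bayes' rule, P(bowl C | data) = (0.02963) / (0.11397) = 0.25997.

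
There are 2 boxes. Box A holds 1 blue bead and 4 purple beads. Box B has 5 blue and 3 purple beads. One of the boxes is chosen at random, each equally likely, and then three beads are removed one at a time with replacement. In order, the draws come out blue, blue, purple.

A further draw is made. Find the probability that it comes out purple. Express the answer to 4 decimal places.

Under each hypothesis, the probability of the observed sequence is: P(data | box A) = (1/5)(1/5)(4/5) = 0.032; P(data | box B) = (5/8)(5/8)(3/8) = 0.14648.
The prior-weighted likelihoods are 1/2 · 0.032 = 0.016, 1/2 · 0.14648 = 0.073242; summing to 0.089242.
Dividing through by the total gives posterior P(box A | data) = 0.17929, P(box B | data) = 0.82071.
So P(purple next | data) = Σ P(purple next | H) P(H | data) = (4/5)(0.17929) + (3/8)(0.82071) = 0.4512.

0.4512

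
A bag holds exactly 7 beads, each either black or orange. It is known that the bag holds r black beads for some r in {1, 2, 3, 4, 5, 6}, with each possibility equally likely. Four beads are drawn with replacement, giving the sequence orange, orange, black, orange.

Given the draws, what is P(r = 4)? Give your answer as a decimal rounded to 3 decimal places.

0.133

Under each hypothesis, the probability of the observed sequence is: P(data | r = 1) = (6/7)(6/7)(1/7)(6/7) = 0.089963; P(data | r = 2) = (5/7)(5/7)(2/7)(5/7) = 0.10412; P(data | r = 3) = (4/7)(4/7)(3/7)(4/7) = 0.079967; P(data | r = 4) = (3/7)(3/7)(4/7)(3/7) = 0.044981; P(data | r = 5) = (2/7)(2/7)(5/7)(2/7) = 0.01666; P(data | r = 6) = (1/7)(1/7)(6/7)(1/7) = 0.002499.
Multiplying each by its prior: 1/6 · 0.089963 = 0.014994, 1/6 · 0.10412 = 0.017354, 1/6 · 0.079967 = 0.013328, 1/6 · 0.044981 = 0.0074969, 1/6 · 0.01666 = 0.0027766, 1/6 · 0.002499 = 0.00041649; with total 0.056365.
By Bayes' rule, P(r = 4 | data) = (0.0074969) / (0.056365) = 0.133.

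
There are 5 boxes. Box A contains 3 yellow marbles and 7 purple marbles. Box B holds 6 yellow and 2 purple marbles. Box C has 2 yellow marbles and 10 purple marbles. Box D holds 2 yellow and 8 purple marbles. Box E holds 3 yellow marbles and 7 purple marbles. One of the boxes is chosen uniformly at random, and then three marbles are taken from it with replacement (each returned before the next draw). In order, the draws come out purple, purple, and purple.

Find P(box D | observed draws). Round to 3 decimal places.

For each hypothesis, P(data | H) works out to: P(data | box A) = (7/10)(7/10)(7/10) = 0.343; P(data | box B) = (2/8)(2/8)(2/8) = 0.015625; P(data | box C) = (10/12)(10/12)(10/12) = 0.5787; P(data | box D) = (8/10)(8/10)(8/10) = 0.512; P(data | box E) = (7/10)(7/10)(7/10) = 0.343.
Weighting by the prior gives 1/5 · 0.343 = 0.0686, 1/5 · 0.015625 = 0.003125, 1/5 · 0.5787 = 0.11574, 1/5 · 0.512 = 0.1024, 1/5 · 0.343 = 0.0686; with total 0.35847.
Therefore the posterior P(box D | data) = (0.1024) / (0.35847) = 0.28566.

0.286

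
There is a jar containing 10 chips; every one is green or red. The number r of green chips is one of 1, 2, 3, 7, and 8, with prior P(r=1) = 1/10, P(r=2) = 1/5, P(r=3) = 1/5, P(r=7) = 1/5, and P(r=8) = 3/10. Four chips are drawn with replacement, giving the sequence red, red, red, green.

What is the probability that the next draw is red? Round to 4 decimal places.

The likelihood of the observed sequence under each hypothesis: P(data | r = 1) = (9/10)(9/10)(9/10)(1/10) = 0.0729; P(data | r = 2) = (8/10)(8/10)(8/10)(2/10) = 0.1024; P(data | r = 3) = (7/10)(7/10)(7/10)(3/10) = 0.1029; P(data | r = 7) = (3/10)(3/10)(3/10)(7/10) = 0.0189; P(data | r = 8) = (2/10)(2/10)(2/10)(8/10) = 0.0064.
Multiplying each by its prior: 1/10 · 0.0729 = 0.00729, 1/5 · 0.1024 = 0.02048, 1/5 · 0.1029 = 0.02058, 1/5 · 0.0189 = 0.00378, 3/10 · 0.0064 = 0.00192; with total 0.05405.
Dividing through by the total gives posterior P(r = 1 | data) = 0.13488, P(r = 2 | data) = 0.37891, P(r = 3 | data) = 0.38076, P(r = 7 | data) = 0.069935, P(r = 8 | data) = 0.035523.
The predictive probability is P(red next | data) = (9/10)(0.13488) + (4/5)(0.37891) + (7/10)(0.38076) + (3/10)(0.069935) + (1/5)(0.035523) = 0.71913.

0.7191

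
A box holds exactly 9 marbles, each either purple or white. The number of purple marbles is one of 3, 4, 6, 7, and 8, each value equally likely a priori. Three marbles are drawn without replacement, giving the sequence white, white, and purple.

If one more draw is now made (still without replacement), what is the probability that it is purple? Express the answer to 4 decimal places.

For each hypothesis, P(data | H) works out to: P(data | r = 3) = (6/9)(5/8)(3/7) = 5/28; P(data | r = 4) = (5/9)(4/8)(4/7) = 10/63; P(data | r = 6) = (3/9)(2/8)(6/7) = 1/14; P(data | r = 7) = (2/9)(1/8)(7/7) = 1/36; P(data | r = 8) = (1/9)(0/8) = 0.
Multiplying each by its prior: 1/5 · 5/28 = 1/28, 1/5 · 10/63 = 2/63, 1/5 · 1/14 = 1/70, 1/5 · 1/36 = 1/180, 1/5 · 0 = 0; with total 11/126.
The posterior is then P(r = 3 | data) = 9/22, P(r = 4 | data) = 4/11, P(r = 6 | data) = 9/55, P(r = 7 | data) = 7/110, P(r = 8 | data) = 0.
So P(purple next | data) = Σ P(purple next | H) P(H | data) = (1/3)(9/22) + (1/2)(4/11) + (5/6)(9/55) + (1)(7/110) = 57/110.

0.5182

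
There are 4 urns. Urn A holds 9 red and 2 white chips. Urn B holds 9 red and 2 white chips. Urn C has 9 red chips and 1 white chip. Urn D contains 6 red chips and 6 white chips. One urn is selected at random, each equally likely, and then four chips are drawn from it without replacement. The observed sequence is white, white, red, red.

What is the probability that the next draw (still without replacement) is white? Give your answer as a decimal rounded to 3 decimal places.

0.338

The likelihood of the observed sequence under each hypothesis: P(data | urn A) = (2/11)(1/10)(9/9)(8/8) = 0.018182; P(data | urn B) = (2/11)(1/10)(9/9)(8/8) = 0.018182; P(data | urn C) = (1/10)(0/9) = 0; P(data | urn D) = (6/12)(5/11)(6/10)(5/9) = 0.075758.
Multiplying each by its prior: 1/4 · 0.018182 = 0.0045455, 1/4 · 0.018182 = 0.0045455, 1/4 · 0 = 0, 1/4 · 0.075758 = 0.018939; these sum to 0.02803.
The posterior is then P(urn A | data) = 0.16216, P(urn B | data) = 0.16216, P(urn C | data) = 0, P(urn D | data) = 0.67568.
The predictive probability is P(white next | data) = (0)(0.16216) + (0)(0.16216) + (1/2)(0.67568) = 0.33784.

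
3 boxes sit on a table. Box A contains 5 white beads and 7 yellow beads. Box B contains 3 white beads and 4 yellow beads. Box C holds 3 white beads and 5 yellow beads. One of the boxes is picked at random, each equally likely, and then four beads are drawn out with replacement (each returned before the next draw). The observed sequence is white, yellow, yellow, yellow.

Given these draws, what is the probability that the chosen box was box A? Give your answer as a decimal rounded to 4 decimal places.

The likelihood of the observed sequence under each hypothesis: P(data | box A) = (5/12)(7/12)(7/12)(7/12) = 0.082706; P(data | box B) = (3/7)(4/7)(4/7)(4/7) = 0.079967; P(data | box C) = (3/8)(5/8)(5/8)(5/8) = 0.091553.
Weighting by the prior gives 1/3 · 0.082706 = 0.027569, 1/3 · 0.079967 = 0.026656, 1/3 · 0.091553 = 0.030518; these sum to 0.084742.
By Bayes' rule, P(box A | data) = (0.027569) / (0.084742) = 0.32533.

0.3253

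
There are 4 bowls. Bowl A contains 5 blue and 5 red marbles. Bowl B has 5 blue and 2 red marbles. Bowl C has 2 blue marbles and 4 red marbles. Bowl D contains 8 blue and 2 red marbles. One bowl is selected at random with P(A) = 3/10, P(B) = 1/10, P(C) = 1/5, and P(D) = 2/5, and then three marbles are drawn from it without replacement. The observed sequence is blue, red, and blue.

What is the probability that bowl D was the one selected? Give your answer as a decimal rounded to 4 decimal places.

Under each hypothesis, the probability of the observed sequence is: P(data | bowl A) = (5/10)(5/9)(4/8) = 0.13889; P(data | bowl B) = (5/7)(2/6)(4/5) = 0.19048; P(data | bowl C) = (2/6)(4/5)(1/4) = 0.066667; P(data | bowl D) = (8/10)(2/9)(7/8) = 0.15556.
Weighting by the prior gives 3/10 · 0.13889 = 0.041667, 1/10 · 0.19048 = 0.019048, 1/5 · 0.066667 = 0.013333, 2/5 · 0.15556 = 0.062222; summing to 0.13627.
By Bayes' rule, P(bowl D | data) = (0.062222) / (0.13627) = 0.45661.

0.4566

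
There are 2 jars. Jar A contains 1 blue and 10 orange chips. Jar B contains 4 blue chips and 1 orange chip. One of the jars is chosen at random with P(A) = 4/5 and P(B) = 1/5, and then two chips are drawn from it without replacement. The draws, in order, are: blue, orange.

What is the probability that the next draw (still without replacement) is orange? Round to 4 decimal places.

0.6452

Compute the likelihood of the observed sequence for each case: P(data | jar A) = (1/11)(10/10) = 1/11; P(data | jar B) = (4/5)(1/4) = 1/5.
Multiplying each by its prior: 4/5 · 1/11 = 4/55, 1/5 · 1/5 = 1/25; these sum to 31/275.
Dividing through by the total gives posterior P(jar A | data) = 20/31, P(jar B | data) = 11/31.
The predictive probability is P(orange next | data) = (1)(20/31) + (0)(11/31) = 20/31.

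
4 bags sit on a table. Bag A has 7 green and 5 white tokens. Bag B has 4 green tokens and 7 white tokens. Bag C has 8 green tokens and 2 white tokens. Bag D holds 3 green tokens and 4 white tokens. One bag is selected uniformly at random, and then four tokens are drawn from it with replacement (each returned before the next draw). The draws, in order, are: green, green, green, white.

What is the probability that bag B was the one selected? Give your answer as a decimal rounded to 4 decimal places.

Compute the likelihood of the observed sequence for each case: P(data | bag A) = (7/12)(7/12)(7/12)(5/12) = 0.082706; P(data | bag B) = (4/11)(4/11)(4/11)(7/11) = 0.030599; P(data | bag C) = (8/10)(8/10)(8/10)(2/10) = 0.1024; P(data | bag D) = (3/7)(3/7)(3/7)(4/7) = 0.044981.
Multiplying each by its prior: 1/4 · 0.082706 = 0.020677, 1/4 · 0.030599 = 0.0076498, 1/4 · 0.1024 = 0.0256, 1/4 · 0.044981 = 0.011245; summing to 0.065172.
Hence P(bag B | data) = (0.0076498) / (0.065172) = 0.11738.

0.1174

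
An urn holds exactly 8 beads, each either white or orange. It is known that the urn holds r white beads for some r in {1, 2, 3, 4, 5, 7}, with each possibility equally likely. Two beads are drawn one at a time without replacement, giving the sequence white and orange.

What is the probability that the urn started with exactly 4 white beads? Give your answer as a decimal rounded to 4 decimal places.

Under each hypothesis, the probability of the observed sequence is: P(data | r = 1) = (1/8)(7/7) = 1/8; P(data | r = 2) = (2/8)(6/7) = 3/14; P(data | r = 3) = (3/8)(5/7) = 15/56; P(data | r = 4) = (4/8)(4/7) = 2/7; P(data | r = 5) = (5/8)(3/7) = 15/56; P(data | r = 7) = (7/8)(1/7) = 1/8.
Multiplying each by its prior: 1/6 · 1/8 = 1/48, 1/6 · 3/14 = 1/28, 1/6 · 15/56 = 5/112, 1/6 · 2/7 = 1/21, 1/6 · 15/56 = 5/112, 1/6 · 1/8 = 1/48; summing to 3/14.
Therefore the posterior P(r = 4 | data) = (1/21) / (3/14) = 2/9.

0.2222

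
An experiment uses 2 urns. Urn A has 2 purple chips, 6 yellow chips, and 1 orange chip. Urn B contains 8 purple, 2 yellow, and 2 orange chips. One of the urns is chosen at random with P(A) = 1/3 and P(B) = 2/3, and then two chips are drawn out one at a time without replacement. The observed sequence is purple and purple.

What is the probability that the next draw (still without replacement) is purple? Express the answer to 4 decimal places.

0.5810

Under each hypothesis, the probability of the observed sequence is: P(data | urn A) = (2/9)(1/8) = 0.027778; P(data | urn B) = (8/12)(7/11) = 0.42424.
Weighting by the prior gives 1/3 · 0.027778 = 0.0092593, 2/3 · 0.42424 = 0.28283; summing to 0.29209.
Dividing through by the total gives posterior P(urn A | data) = 0.0317, P(urn B | data) = 0.9683.
So P(purple next | data) = Σ P(purple next | H) P(H | data) = (0)(0.0317) + (3/5)(0.9683) = 0.58098.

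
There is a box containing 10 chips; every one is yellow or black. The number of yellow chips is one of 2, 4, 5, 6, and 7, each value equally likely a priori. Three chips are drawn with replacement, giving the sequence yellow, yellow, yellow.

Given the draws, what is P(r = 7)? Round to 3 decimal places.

0.454

Compute the likelihood of the observed sequence for each case: P(data | r = 2) = (2/10)(2/10)(2/10) = 0.008; P(data | r = 4) = (4/10)(4/10)(4/10) = 0.064; P(data | r = 5) = (5/10)(5/10)(5/10) = 0.125; P(data | r = 6) = (6/10)(6/10)(6/10) = 0.216; P(data | r = 7) = (7/10)(7/10)(7/10) = 0.343.
Weighting by the prior gives 1/5 · 0.008 = 0.0016, 1/5 · 0.064 = 0.0128, 1/5 · 0.125 = 0.025, 1/5 · 0.216 = 0.0432, 1/5 · 0.343 = 0.0686; summing to 0.1512.
By Bayes' rule, P(r = 7 | data) = (0.0686) / (0.1512) = 0.4537.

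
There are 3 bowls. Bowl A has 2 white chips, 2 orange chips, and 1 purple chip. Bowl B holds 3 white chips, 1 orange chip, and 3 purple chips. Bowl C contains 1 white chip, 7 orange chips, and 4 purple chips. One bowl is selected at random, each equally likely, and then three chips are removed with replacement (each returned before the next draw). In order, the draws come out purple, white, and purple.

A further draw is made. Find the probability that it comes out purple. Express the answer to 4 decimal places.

0.3849

For each hypothesis, P(data | H) works out to: P(data | bowl A) = (1/5)(2/5)(1/5) = 0.016; P(data | bowl B) = (3/7)(3/7)(3/7) = 0.078717; P(data | bowl C) = (4/12)(1/12)(4/12) = 0.0092593.
The prior-weighted likelihoods are 1/3 · 0.016 = 0.0053333, 1/3 · 0.078717 = 0.026239, 1/3 · 0.0092593 = 0.0030864; with total 0.034659.
The posterior is then P(bowl A | data) = 0.15388, P(bowl B | data) = 0.75707, P(bowl C | data) = 0.089051.
Averaging over the posterior, P(purple next | data) = (1/5)(0.15388) + (3/7)(0.75707) + (1/3)(0.089051) = 0.38492.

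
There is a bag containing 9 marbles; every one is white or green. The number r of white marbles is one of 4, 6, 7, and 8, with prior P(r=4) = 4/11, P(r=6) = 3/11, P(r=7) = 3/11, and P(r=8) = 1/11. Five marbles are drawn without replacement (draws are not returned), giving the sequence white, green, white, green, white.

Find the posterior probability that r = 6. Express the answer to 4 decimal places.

For each hypothesis, P(data | H) works out to: P(data | r = 4) = (4/9)(5/8)(3/7)(4/6)(2/5) = 0.031746; P(data | r = 6) = (6/9)(3/8)(5/7)(2/6)(4/5) = 0.047619; P(data | r = 7) = (7/9)(2/8)(6/7)(1/6)(5/5) = 0.027778; P(data | r = 8) = (8/9)(1/8)(7/7)(0/6) = 0.
Multiplying each by its prior: 4/11 · 0.031746 = 0.011544, 3/11 · 0.047619 = 0.012987, 3/11 · 0.027778 = 0.0075758, 1/11 · 0 = 0; summing to 0.032107.
Hence P(r = 6 | data) = (0.012987) / (0.032107) = 0.40449.

0.4045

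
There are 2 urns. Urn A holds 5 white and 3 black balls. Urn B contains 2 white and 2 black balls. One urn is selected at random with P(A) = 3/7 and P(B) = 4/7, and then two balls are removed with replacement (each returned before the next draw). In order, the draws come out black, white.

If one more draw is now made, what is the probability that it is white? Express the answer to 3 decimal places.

0.552

The likelihood of the observed sequence under each hypothesis: P(data | urn A) = (3/8)(5/8) = 15/64; P(data | urn B) = (2/4)(2/4) = 1/4.
The prior-weighted likelihoods are 3/7 · 15/64 = 45/448, 4/7 · 1/4 = 1/7; these sum to 109/448.
Dividing through by the total gives posterior P(urn A | data) = 45/109, P(urn B | data) = 64/109.
The predictive probability is P(white next | data) = (5/8)(45/109) + (1/2)(64/109) = 481/872.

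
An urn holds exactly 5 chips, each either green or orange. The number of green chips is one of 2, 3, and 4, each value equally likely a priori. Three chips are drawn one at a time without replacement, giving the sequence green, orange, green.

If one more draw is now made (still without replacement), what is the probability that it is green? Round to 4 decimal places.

0.6000

Under each hypothesis, the probability of the observed sequence is: P(data | r = 2) = (2/5)(3/4)(1/3) = 1/10; P(data | r = 3) = (3/5)(2/4)(2/3) = 1/5; P(data | r = 4) = (4/5)(1/4)(3/3) = 1/5.
Multiplying each by its prior: 1/3 · 1/10 = 1/30, 1/3 · 1/5 = 1/15, 1/3 · 1/5 = 1/15; summing to 1/6.
The posterior is then P(r = 2 | data) = 1/5, P(r = 3 | data) = 2/5, P(r = 4 | data) = 2/5.
Averaging over the posterior, P(green next | data) = (0)(1/5) + (1/2)(2/5) + (1)(2/5) = 3/5.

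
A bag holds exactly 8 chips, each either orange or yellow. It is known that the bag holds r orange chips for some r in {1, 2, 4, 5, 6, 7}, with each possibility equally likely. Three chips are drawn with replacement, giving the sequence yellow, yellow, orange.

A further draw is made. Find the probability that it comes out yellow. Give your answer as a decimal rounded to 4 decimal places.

0.5848

For each hypothesis, P(data | H) works out to: P(data | r = 1) = (7/8)(7/8)(1/8) = 0.095703; P(data | r = 2) = (6/8)(6/8)(2/8) = 0.14062; P(data | r = 4) = (4/8)(4/8)(4/8) = 0.125; P(data | r = 5) = (3/8)(3/8)(5/8) = 0.087891; P(data | r = 6) = (2/8)(2/8)(6/8) = 0.046875; P(data | r = 7) = (1/8)(1/8)(7/8) = 0.013672.
Weighting by the prior gives 1/6 · 0.095703 = 0.015951, 1/6 · 0.14062 = 0.023438, 1/6 · 0.125 = 0.020833, 1/6 · 0.087891 = 0.014648, 1/6 · 0.046875 = 0.0078125, 1/6 · 0.013672 = 0.0022786; these sum to 0.084961.
Normalising, the posterior is P(r = 1 | data) = 0.18774, P(r = 2 | data) = 0.27586, P(r = 4 | data) = 0.24521, P(r = 5 | data) = 0.17241, P(r = 6 | data) = 0.091954, P(r = 7 | data) = 0.02682.
So P(yellow next | data) = Σ P(yellow next | H) P(H | data) = (7/8)(0.18774) + (3/4)(0.27586) + (1/2)(0.24521) + (3/8)(0.17241) + (1/4)(0.091954) + (1/8)(0.02682) = 0.58477.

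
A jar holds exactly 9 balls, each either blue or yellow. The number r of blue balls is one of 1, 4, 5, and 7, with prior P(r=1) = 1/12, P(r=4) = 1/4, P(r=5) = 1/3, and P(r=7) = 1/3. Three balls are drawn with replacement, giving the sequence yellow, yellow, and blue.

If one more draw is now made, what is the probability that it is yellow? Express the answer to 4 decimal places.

Compute the likelihood of the observed sequence for each case: P(data | r = 1) = (8/9)(8/9)(1/9) = 0.087791; P(data | r = 4) = (5/9)(5/9)(4/9) = 0.13717; P(data | r = 5) = (4/9)(4/9)(5/9) = 0.10974; P(data | r = 7) = (2/9)(2/9)(7/9) = 0.038409.
The prior-weighted likelihoods are 1/12 · 0.087791 = 0.007316, 1/4 · 0.13717 = 0.034294, 1/3 · 0.10974 = 0.03658, 1/3 · 0.038409 = 0.012803; summing to 0.090992.
The posterior is then P(r = 1 | data) = 0.080402, P(r = 4 | data) = 0.37688, P(r = 5 | data) = 0.40201, P(r = 7 | data) = 0.1407.
So P(yellow next | data) = Σ P(yellow next | H) P(H | data) = (8/9)(0.080402) + (5/9)(0.37688) + (4/9)(0.40201) + (2/9)(0.1407) = 0.49079.

0.4908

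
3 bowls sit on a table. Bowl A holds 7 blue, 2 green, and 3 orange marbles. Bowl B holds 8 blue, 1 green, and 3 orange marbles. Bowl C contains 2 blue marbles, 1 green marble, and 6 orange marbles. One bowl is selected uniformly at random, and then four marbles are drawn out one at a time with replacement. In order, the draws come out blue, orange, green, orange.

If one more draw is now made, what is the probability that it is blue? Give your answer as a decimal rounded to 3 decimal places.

For each hypothesis, P(data | H) works out to: P(data | bowl A) = (7/12)(3/12)(2/12)(3/12) = 0.0060764; P(data | bowl B) = (8/12)(3/12)(1/12)(3/12) = 0.0034722; P(data | bowl C) = (2/9)(6/9)(1/9)(6/9) = 0.010974.
Weighting by the prior gives 1/3 · 0.0060764 = 0.0020255, 1/3 · 0.0034722 = 0.0011574, 1/3 · 0.010974 = 0.003658; summing to 0.0068408.
Normalising, the posterior is P(bowl A | data) = 0.29608, P(bowl B | data) = 0.16919, P(bowl C | data) = 0.53473.
So P(blue next | data) = Σ P(blue next | H) P(H | data) = (7/12)(0.29608) + (2/3)(0.16919) + (2/9)(0.53473) = 0.40434.

0.404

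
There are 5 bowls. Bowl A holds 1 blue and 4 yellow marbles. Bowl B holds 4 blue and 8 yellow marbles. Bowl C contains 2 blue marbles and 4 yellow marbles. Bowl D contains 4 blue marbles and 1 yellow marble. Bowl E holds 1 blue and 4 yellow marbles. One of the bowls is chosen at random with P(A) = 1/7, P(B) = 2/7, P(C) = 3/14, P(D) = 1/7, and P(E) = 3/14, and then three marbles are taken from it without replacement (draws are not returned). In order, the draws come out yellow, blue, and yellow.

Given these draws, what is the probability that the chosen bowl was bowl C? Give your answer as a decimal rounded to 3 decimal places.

0.263

Under each hypothesis, the probability of the observed sequence is: P(data | bowl A) = (4/5)(1/4)(3/3) = 0.2; P(data | bowl B) = (8/12)(4/11)(7/10) = 0.1697; P(data | bowl C) = (4/6)(2/5)(3/4) = 0.2; P(data | bowl D) = (1/5)(4/4)(0/3) = 0; P(data | bowl E) = (4/5)(1/4)(3/3) = 0.2.
Weighting by the prior gives 1/7 · 0.2 = 0.028571, 2/7 · 0.1697 = 0.048485, 3/14 · 0.2 = 0.042857, 1/7 · 0 = 0, 3/14 · 0.2 = 0.042857; summing to 0.16277.
By Bayes' rule, P(bowl C | data) = (0.042857) / (0.16277) = 0.2633.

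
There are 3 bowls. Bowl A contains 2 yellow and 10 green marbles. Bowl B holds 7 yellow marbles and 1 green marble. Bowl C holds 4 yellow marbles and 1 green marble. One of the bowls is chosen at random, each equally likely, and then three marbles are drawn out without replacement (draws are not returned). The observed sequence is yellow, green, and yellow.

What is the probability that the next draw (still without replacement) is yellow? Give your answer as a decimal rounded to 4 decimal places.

0.9555

Under each hypothesis, the probability of the observed sequence is: P(data | bowl A) = (2/12)(10/11)(1/10) = 0.015152; P(data | bowl B) = (7/8)(1/7)(6/6) = 0.125; P(data | bowl C) = (4/5)(1/4)(3/3) = 0.2.
The prior-weighted likelihoods are 1/3 · 0.015152 = 0.0050505, 1/3 · 0.125 = 0.041667, 1/3 · 0.2 = 0.066667; with total 0.11338.
Normalising, the posterior is P(bowl A | data) = 0.044543, P(bowl B | data) = 0.36748, P(bowl C | data) = 0.58797.
Averaging over the posterior, P(yellow next | data) = (0)(0.044543) + (1)(0.36748) + (1)(0.58797) = 0.95546.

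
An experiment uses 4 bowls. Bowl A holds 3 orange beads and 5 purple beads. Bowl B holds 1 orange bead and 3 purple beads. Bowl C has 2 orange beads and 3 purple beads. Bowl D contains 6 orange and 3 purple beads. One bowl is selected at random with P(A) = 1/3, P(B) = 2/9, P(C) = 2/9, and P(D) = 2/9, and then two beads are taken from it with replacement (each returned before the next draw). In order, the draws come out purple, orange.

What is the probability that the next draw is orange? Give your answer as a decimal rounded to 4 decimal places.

0.4223

For each hypothesis, P(data | H) works out to: P(data | bowl A) = (5/8)(3/8) = 0.23438; P(data | bowl B) = (3/4)(1/4) = 0.1875; P(data | bowl C) = (3/5)(2/5) = 0.24; P(data | bowl D) = (3/9)(6/9) = 0.22222.
Multiplying each by its prior: 1/3 · 0.23438 = 0.078125, 2/9 · 0.1875 = 0.041667, 2/9 · 0.24 = 0.053333, 2/9 · 0.22222 = 0.049383; these sum to 0.22251.
Normalising, the posterior is P(bowl A | data) = 0.35111, P(bowl B | data) = 0.18726, P(bowl C | data) = 0.23969, P(bowl D | data) = 0.22194.
The predictive probability is P(orange next | data) = (3/8)(0.35111) + (1/4)(0.18726) + (2/5)(0.23969) + (2/3)(0.22194) = 0.42232.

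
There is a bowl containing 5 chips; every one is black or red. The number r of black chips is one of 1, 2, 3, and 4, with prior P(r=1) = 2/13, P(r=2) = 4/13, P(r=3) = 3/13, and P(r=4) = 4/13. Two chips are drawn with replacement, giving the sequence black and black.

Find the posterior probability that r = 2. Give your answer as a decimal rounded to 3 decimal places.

Compute the likelihood of the observed sequence for each case: P(data | r = 1) = (1/5)(1/5) = 1/25; P(data | r = 2) = (2/5)(2/5) = 4/25; P(data | r = 3) = (3/5)(3/5) = 9/25; P(data | r = 4) = (4/5)(4/5) = 16/25.
Multiplying each by its prior: 2/13 · 1/25 = 2/325, 4/13 · 4/25 = 16/325, 3/13 · 9/25 = 27/325, 4/13 · 16/25 = 64/325; with total 109/325.
Therefore the posterior P(r = 2 | data) = (16/325) / (109/325) = 16/109.

0.147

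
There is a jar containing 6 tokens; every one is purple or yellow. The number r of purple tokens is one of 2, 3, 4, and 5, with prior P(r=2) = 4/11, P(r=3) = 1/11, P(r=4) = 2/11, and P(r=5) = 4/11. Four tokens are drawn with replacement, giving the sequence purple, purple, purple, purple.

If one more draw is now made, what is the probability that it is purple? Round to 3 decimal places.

0.788

For each hypothesis, P(data | H) works out to: P(data | r = 2) = (2/6)(2/6)(2/6)(2/6) = 0.012346; P(data | r = 3) = (3/6)(3/6)(3/6)(3/6) = 0.0625; P(data | r = 4) = (4/6)(4/6)(4/6)(4/6) = 0.19753; P(data | r = 5) = (5/6)(5/6)(5/6)(5/6) = 0.48225.
The prior-weighted likelihoods are 4/11 · 0.012346 = 0.0044893, 1/11 · 0.0625 = 0.0056818, 2/11 · 0.19753 = 0.035915, 4/11 · 0.48225 = 0.17536; with total 0.22145.
Normalising, the posterior is P(r = 2 | data) = 0.020272, P(r = 3 | data) = 0.025657, P(r = 4 | data) = 0.16218, P(r = 5 | data) = 0.79189.
Averaging over the posterior, P(purple next | data) = (1/3)(0.020272) + (1/2)(0.025657) + (2/3)(0.16218) + (5/6)(0.79189) = 0.78761.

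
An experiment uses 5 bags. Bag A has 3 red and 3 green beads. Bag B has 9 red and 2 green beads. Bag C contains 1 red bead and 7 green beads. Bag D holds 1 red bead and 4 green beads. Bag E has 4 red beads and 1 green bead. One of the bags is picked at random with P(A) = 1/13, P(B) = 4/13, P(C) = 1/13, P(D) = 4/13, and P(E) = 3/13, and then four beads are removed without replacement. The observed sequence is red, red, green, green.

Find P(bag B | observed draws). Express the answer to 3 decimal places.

0.421

Under each hypothesis, the probability of the observed sequence is: P(data | bag A) = (3/6)(2/5)(3/4)(2/3) = 0.1; P(data | bag B) = (9/11)(8/10)(2/9)(1/8) = 0.018182; P(data | bag C) = (1/8)(0/7) = 0; P(data | bag D) = (1/5)(0/4) = 0; P(data | bag E) = (4/5)(3/4)(1/3)(0/2) = 0.
Weighting by the prior gives 1/13 · 0.1 = 0.0076923, 4/13 · 0.018182 = 0.0055944, 1/13 · 0 = 0, 4/13 · 0 = 0, 3/13 · 0 = 0; summing to 0.013287.
So P(bag B | data) = (0.0055944) / (0.013287) = 0.42105.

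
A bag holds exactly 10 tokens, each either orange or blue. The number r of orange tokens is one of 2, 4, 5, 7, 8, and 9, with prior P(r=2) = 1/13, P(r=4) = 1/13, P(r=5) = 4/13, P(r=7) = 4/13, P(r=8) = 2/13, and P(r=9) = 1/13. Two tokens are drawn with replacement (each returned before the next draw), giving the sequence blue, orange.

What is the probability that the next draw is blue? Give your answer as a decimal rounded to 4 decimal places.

0.4140

The likelihood of the observed sequence under each hypothesis: P(data | r = 2) = (8/10)(2/10) = 0.16; P(data | r = 4) = (6/10)(4/10) = 0.24; P(data | r = 5) = (5/10)(5/10) = 0.25; P(data | r = 7) = (3/10)(7/10) = 0.21; P(data | r = 8) = (2/10)(8/10) = 0.16; P(data | r = 9) = (1/10)(9/10) = 0.09.
The prior-weighted likelihoods are 1/13 · 0.16 = 0.012308, 1/13 · 0.24 = 0.018462, 4/13 · 0.25 = 0.076923, 4/13 · 0.21 = 0.064615, 2/13 · 0.16 = 0.024615, 1/13 · 0.09 = 0.0069231; these sum to 0.20385.
The posterior is then P(r = 2 | data) = 0.060377, P(r = 4 | data) = 0.090566, P(r = 5 | data) = 0.37736, P(r = 7 | data) = 0.31698, P(r = 8 | data) = 0.12075, P(r = 9 | data) = 0.033962.
Averaging over the posterior, P(blue next | data) = (4/5)(0.060377) + (3/5)(0.090566) + (1/2)(0.37736) + (3/10)(0.31698) + (1/5)(0.12075) + (1/10)(0.033962) = 0.41396.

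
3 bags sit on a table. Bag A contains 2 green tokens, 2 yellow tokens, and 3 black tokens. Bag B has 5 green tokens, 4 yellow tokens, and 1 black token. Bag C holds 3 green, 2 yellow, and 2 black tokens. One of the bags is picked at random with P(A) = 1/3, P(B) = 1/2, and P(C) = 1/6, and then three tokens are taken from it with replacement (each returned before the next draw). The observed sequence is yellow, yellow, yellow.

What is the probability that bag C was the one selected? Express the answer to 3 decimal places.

The likelihood of the observed sequence under each hypothesis: P(data | bag A) = (2/7)(2/7)(2/7) = 0.023324; P(data | bag B) = (4/10)(4/10)(4/10) = 0.064; P(data | bag C) = (2/7)(2/7)(2/7) = 0.023324.
Multiplying each by its prior: 1/3 · 0.023324 = 0.0077745, 1/2 · 0.064 = 0.032, 1/6 · 0.023324 = 0.0038873; summing to 0.043662.
By Bayes' rule, P(bag C | data) = (0.0038873) / (0.043662) = 0.089031.

0.089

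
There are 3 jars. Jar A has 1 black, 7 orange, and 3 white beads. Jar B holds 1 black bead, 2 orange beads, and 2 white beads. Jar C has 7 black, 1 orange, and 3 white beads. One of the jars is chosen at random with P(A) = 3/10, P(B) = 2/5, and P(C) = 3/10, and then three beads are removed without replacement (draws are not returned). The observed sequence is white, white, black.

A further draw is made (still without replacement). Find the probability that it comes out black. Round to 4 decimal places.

For each hypothesis, P(data | H) works out to: P(data | jar A) = (3/11)(2/10)(1/9) = 1/165; P(data | jar B) = (2/5)(1/4)(1/3) = 1/30; P(data | jar C) = (3/11)(2/10)(7/9) = 7/165.
Multiplying each by its prior: 3/10 · 1/165 = 1/550, 2/5 · 1/30 = 1/75, 3/10 · 7/165 = 7/550; with total 23/825.
Normalising, the posterior is P(jar A | data) = 3/46, P(jar B | data) = 11/23, P(jar C | data) = 21/46.
Averaging over the posterior, P(black next | data) = (0)(3/46) + (0)(11/23) + (3/4)(21/46) = 63/184.

0.3424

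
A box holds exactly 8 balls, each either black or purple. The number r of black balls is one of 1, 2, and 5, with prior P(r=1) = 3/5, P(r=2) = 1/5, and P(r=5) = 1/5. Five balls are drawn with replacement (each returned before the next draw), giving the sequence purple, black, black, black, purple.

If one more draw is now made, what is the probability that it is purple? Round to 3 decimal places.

Compute the likelihood of the observed sequence for each case: P(data | r = 1) = (7/8)(1/8)(1/8)(1/8)(7/8) = 0.0014954; P(data | r = 2) = (6/8)(2/8)(2/8)(2/8)(6/8) = 0.0087891; P(data | r = 5) = (3/8)(5/8)(5/8)(5/8)(3/8) = 0.034332.
Multiplying each by its prior: 3/5 · 0.0014954 = 0.00089722, 1/5 · 0.0087891 = 0.0017578, 1/5 · 0.034332 = 0.0068665; with total 0.0095215.
The posterior is then P(r = 1 | data) = 0.094231, P(r = 2 | data) = 0.18462, P(r = 5 | data) = 0.72115.
Averaging over the posterior, P(purple next | data) = (7/8)(0.094231) + (3/4)(0.18462) + (3/8)(0.72115) = 0.49135.

0.491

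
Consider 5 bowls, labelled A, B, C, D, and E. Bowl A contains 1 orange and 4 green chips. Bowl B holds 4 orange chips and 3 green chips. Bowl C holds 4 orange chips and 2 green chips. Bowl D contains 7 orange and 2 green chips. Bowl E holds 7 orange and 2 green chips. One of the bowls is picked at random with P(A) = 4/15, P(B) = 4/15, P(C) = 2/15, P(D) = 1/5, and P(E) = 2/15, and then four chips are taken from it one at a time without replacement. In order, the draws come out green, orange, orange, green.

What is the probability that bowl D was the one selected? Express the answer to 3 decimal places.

0.135

For each hypothesis, P(data | H) works out to: P(data | bowl A) = (4/5)(1/4)(0/3) = 0; P(data | bowl B) = (3/7)(4/6)(3/5)(2/4) = 3/35; P(data | bowl C) = (2/6)(4/5)(3/4)(1/3) = 1/15; P(data | bowl D) = (2/9)(7/8)(6/7)(1/6) = 1/36; P(data | bowl E) = (2/9)(7/8)(6/7)(1/6) = 1/36.
Multiplying each by its prior: 4/15 · 0 = 0, 4/15 · 3/35 = 4/175, 2/15 · 1/15 = 2/225, 1/5 · 1/36 = 1/180, 2/15 · 1/36 = 1/270; summing to 31/756.
Therefore the posterior P(bowl D | data) = (1/180) / (31/756) = 21/155.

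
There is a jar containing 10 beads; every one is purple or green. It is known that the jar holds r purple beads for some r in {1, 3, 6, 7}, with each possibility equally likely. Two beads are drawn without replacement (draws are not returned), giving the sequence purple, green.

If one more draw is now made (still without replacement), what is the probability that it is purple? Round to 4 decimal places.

Under each hypothesis, the probability of the observed sequence is: P(data | r = 1) = (1/10)(9/9) = 1/10; P(data | r = 3) = (3/10)(7/9) = 7/30; P(data | r = 6) = (6/10)(4/9) = 4/15; P(data | r = 7) = (7/10)(3/9) = 7/30.
Weighting by the prior gives 1/4 · 1/10 = 1/40, 1/4 · 7/30 = 7/120, 1/4 · 4/15 = 1/15, 1/4 · 7/30 = 7/120; these sum to 5/24.
Dividing through by the total gives posterior P(r = 1 | data) = 3/25, P(r = 3 | data) = 7/25, P(r = 6 | data) = 8/25, P(r = 7 | data) = 7/25.
The predictive probability is P(purple next | data) = (0)(3/25) + (1/4)(7/25) + (5/8)(8/25) + (3/4)(7/25) = 12/25.

0.4800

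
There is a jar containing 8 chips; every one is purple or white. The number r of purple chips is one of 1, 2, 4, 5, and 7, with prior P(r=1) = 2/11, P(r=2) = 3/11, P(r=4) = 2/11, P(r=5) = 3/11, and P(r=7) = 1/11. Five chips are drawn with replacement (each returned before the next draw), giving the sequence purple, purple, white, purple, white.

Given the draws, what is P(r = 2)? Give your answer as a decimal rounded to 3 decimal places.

0.128

Compute the likelihood of the observed sequence for each case: P(data | r = 1) = (1/8)(1/8)(7/8)(1/8)(7/8) = 0.0014954; P(data | r = 2) = (2/8)(2/8)(6/8)(2/8)(6/8) = 0.0087891; P(data | r = 4) = (4/8)(4/8)(4/8)(4/8)(4/8) = 0.03125; P(data | r = 5) = (5/8)(5/8)(3/8)(5/8)(3/8) = 0.034332; P(data | r = 7) = (7/8)(7/8)(1/8)(7/8)(1/8) = 0.010468.
The prior-weighted likelihoods are 2/11 · 0.0014954 = 0.00027188, 3/11 · 0.0087891 = 0.002397, 2/11 · 0.03125 = 0.0056818, 3/11 · 0.034332 = 0.0093633, 1/11 · 0.010468 = 0.00095159; summing to 0.018666.
By Bayes' rule, P(r = 2 | data) = (0.002397) / (0.018666) = 0.12842.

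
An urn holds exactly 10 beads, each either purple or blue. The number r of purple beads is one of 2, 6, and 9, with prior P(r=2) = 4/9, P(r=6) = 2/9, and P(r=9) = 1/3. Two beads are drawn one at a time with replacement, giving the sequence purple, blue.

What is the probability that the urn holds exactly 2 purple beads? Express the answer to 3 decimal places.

For each hypothesis, P(data | H) works out to: P(data | r = 2) = (2/10)(8/10) = 4/25; P(data | r = 6) = (6/10)(4/10) = 6/25; P(data | r = 9) = (9/10)(1/10) = 9/100.
Weighting by the prior gives 4/9 · 4/25 = 16/225, 2/9 · 6/25 = 4/75, 1/3 · 9/100 = 3/100; with total 139/900.
By Bayes' rule, P(r = 2 | data) = (16/225) / (139/900) = 64/139.

0.460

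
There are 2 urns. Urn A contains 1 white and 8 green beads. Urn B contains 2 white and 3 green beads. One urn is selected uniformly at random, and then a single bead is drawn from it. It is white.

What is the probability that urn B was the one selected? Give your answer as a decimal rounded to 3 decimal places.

0.783

Under each hypothesis, the probability of this draw is: P(data | urn A) = (1/9) = 1/9; P(data | urn B) = (2/5) = 2/5.
Multiplying each by its prior: 1/2 · 1/9 = 1/18, 1/2 · 2/5 = 1/5; these sum to 23/90.
By Bayes' rule, P(urn B | data) = (1/5) / (23/90) = 18/23.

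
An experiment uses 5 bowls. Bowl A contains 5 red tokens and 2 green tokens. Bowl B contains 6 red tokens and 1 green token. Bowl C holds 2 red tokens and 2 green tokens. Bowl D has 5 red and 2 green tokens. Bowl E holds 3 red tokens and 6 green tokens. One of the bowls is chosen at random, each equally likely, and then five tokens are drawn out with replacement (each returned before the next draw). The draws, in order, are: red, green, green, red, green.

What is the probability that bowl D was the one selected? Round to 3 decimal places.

0.132

The likelihood of the observed sequence under each hypothesis: P(data | bowl A) = (5/7)(2/7)(2/7)(5/7)(2/7) = 0.0119; P(data | bowl B) = (6/7)(1/7)(1/7)(6/7)(1/7) = 0.002142; P(data | bowl C) = (2/4)(2/4)(2/4)(2/4)(2/4) = 0.03125; P(data | bowl D) = (5/7)(2/7)(2/7)(5/7)(2/7) = 0.0119; P(data | bowl E) = (3/9)(6/9)(6/9)(3/9)(6/9) = 0.032922.
Weighting by the prior gives 1/5 · 0.0119 = 0.00238, 1/5 · 0.002142 = 0.00042839, 1/5 · 0.03125 = 0.00625, 1/5 · 0.0119 = 0.00238, 1/5 · 0.032922 = 0.0065844; summing to 0.018023.
By Bayes' rule, P(bowl D | data) = (0.00238) / (0.018023) = 0.13205.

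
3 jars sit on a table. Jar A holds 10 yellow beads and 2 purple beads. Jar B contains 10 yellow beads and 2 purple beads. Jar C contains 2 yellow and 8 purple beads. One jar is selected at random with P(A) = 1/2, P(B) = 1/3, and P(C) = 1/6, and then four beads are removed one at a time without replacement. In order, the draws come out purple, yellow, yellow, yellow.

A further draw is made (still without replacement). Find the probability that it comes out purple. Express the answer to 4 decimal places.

Compute the likelihood of the observed sequence for each case: P(data | jar A) = (2/12)(10/11)(9/10)(8/9) = 4/33; P(data | jar B) = (2/12)(10/11)(9/10)(8/9) = 4/33; P(data | jar C) = (8/10)(2/9)(1/8)(0/7) = 0.
Weighting by the prior gives 1/2 · 4/33 = 2/33, 1/3 · 4/33 = 4/99, 1/6 · 0 = 0; with total 10/99.
Dividing through by the total gives posterior P(jar A | data) = 3/5, P(jar B | data) = 2/5, P(jar C | data) = 0.
So P(purple next | data) = Σ P(purple next | H) P(H | data) = (1/8)(3/5) + (1/8)(2/5) = 1/8.

0.1250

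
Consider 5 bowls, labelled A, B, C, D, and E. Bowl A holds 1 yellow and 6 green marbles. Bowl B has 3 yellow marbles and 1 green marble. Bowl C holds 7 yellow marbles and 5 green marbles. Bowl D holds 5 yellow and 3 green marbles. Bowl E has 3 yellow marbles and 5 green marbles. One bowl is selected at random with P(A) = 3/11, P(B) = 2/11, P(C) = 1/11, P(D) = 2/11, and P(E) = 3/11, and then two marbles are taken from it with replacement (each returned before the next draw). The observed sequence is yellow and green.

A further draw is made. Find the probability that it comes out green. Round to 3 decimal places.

0.522

The likelihood of the observed sequence under each hypothesis: P(data | bowl A) = (1/7)(6/7) = 0.12245; P(data | bowl B) = (3/4)(1/4) = 0.1875; P(data | bowl C) = (7/12)(5/12) = 0.24306; P(data | bowl D) = (5/8)(3/8) = 0.23438; P(data | bowl E) = (3/8)(5/8) = 0.23438.
Multiplying each by its prior: 3/11 · 0.12245 = 0.033395, 2/11 · 0.1875 = 0.034091, 1/11 · 0.24306 = 0.022096, 2/11 · 0.23438 = 0.042614, 3/11 · 0.23438 = 0.06392; these sum to 0.19612.
The posterior is then P(bowl A | data) = 0.17028, P(bowl B | data) = 0.17383, P(bowl C | data) = 0.11267, P(bowl D | data) = 0.21729, P(bowl E | data) = 0.32593.
Averaging over the posterior, P(green next | data) = (6/7)(0.17028) + (1/4)(0.17383) + (5/12)(0.11267) + (3/8)(0.21729) + (5/8)(0.32593) = 0.52155.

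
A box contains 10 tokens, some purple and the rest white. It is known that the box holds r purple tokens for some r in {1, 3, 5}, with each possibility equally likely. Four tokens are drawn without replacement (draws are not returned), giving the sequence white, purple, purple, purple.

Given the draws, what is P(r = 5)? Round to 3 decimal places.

0.877

Under each hypothesis, the probability of the observed sequence is: P(data | r = 1) = (9/10)(1/9)(0/8) = 0; P(data | r = 3) = (7/10)(3/9)(2/8)(1/7) = 1/120; P(data | r = 5) = (5/10)(5/9)(4/8)(3/7) = 5/84.
Weighting by the prior gives 1/3 · 0 = 0, 1/3 · 1/120 = 1/360, 1/3 · 5/84 = 5/252; summing to 19/840.
So P(r = 5 | data) = (5/252) / (19/840) = 50/57.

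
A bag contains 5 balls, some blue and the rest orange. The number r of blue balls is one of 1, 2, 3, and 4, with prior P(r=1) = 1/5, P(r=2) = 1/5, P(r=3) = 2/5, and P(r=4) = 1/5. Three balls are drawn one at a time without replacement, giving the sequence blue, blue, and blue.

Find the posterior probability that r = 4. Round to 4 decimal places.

Under each hypothesis, the probability of the observed sequence is: P(data | r = 1) = (1/5)(0/4) = 0; P(data | r = 2) = (2/5)(1/4)(0/3) = 0; P(data | r = 3) = (3/5)(2/4)(1/3) = 1/10; P(data | r = 4) = (4/5)(3/4)(2/3) = 2/5.
The prior-weighted likelihoods are 1/5 · 0 = 0, 1/5 · 0 = 0, 2/5 · 1/10 = 1/25, 1/5 · 2/5 = 2/25; with total 3/25.
By Bayes' rule, P(r = 4 | data) = (2/25) / (3/25) = 2/3.

0.6667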